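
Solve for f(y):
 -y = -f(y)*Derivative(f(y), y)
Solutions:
 f(y) = -sqrt(C1 + y^2)
 f(y) = sqrt(C1 + y^2)


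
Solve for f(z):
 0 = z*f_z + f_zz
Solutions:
 f(z) = C1 + C2*erf(sqrt(2)*z/2)


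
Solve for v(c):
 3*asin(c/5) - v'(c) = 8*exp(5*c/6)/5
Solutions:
 v(c) = C1 + 3*c*asin(c/5) + 3*sqrt(25 - c^2) - 48*exp(5*c/6)/25


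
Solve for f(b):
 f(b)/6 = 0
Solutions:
 f(b) = 0


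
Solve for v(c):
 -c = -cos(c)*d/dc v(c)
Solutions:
 v(c) = C1 + Integral(c/cos(c), c)


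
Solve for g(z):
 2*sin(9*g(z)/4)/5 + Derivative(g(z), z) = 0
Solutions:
 2*z/5 + 2*log(cos(9*g(z)/4) - 1)/9 - 2*log(cos(9*g(z)/4) + 1)/9 = C1


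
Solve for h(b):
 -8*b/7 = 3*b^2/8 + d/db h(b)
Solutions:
 h(b) = C1 - b^3/8 - 4*b^2/7


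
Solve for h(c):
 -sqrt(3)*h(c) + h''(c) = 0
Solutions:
 h(c) = C1*exp(-3^(1/4)*c) + C2*exp(3^(1/4)*c)


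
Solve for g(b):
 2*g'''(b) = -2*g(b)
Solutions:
 g(b) = C3*exp(-b) + (C1*sin(sqrt(3)*b/2) + C2*cos(sqrt(3)*b/2))*exp(b/2)


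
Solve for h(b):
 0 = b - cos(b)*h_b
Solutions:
 h(b) = C1 + Integral(b/cos(b), b)


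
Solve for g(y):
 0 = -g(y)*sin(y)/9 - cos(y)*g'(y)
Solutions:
 g(y) = C1*cos(y)^(1/9)


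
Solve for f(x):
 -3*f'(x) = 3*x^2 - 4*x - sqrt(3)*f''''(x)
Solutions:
 f(x) = C1 + C4*exp(3^(1/6)*x) - x^3/3 + 2*x^2/3 + (C2*sin(3^(2/3)*x/2) + C3*cos(3^(2/3)*x/2))*exp(-3^(1/6)*x/2)


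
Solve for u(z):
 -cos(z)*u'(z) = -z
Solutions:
 u(z) = C1 + Integral(z/cos(z), z)


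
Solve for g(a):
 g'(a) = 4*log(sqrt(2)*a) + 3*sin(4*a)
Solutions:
 g(a) = C1 + 4*a*log(a) - 4*a + 2*a*log(2) - 3*cos(4*a)/4


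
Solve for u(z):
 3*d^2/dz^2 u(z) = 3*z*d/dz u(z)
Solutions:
 u(z) = C1 + C2*erfi(sqrt(2)*z/2)


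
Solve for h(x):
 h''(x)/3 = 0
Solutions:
 h(x) = C1 + C2*x


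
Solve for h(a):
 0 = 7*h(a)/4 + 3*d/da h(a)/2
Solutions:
 h(a) = C1*exp(-7*a/6)


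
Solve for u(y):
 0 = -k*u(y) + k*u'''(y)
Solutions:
 u(y) = C3*exp(y) + (C1*sin(sqrt(3)*y/2) + C2*cos(sqrt(3)*y/2))*exp(-y/2)


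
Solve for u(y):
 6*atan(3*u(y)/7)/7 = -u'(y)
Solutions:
 Integral(1/atan(3*_y/7), (_y, u(y))) = C1 - 6*y/7


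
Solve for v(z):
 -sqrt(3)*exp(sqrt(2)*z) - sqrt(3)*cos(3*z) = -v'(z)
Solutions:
 v(z) = C1 + sqrt(6)*exp(sqrt(2)*z)/2 + sqrt(3)*sin(3*z)/3


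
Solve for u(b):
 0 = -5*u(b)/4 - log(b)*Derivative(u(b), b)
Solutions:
 u(b) = C1*exp(-5*li(b)/4)


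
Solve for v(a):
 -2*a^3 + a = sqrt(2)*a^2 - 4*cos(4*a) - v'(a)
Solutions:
 v(a) = C1 + a^4/2 + sqrt(2)*a^3/3 - a^2/2 - sin(4*a)


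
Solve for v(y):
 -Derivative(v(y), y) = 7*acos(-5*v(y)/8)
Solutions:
 Integral(1/acos(-5*_y/8), (_y, v(y))) = C1 - 7*y


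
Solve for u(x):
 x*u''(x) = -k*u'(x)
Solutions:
 u(x) = C1 + x^(1 - re(k))*(C2*sin(log(x)*Abs(im(k))) + C3*cos(log(x)*im(k)))


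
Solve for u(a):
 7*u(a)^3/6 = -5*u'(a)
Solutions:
 u(a) = -sqrt(15)*sqrt(-1/(C1 - 7*a))
 u(a) = sqrt(15)*sqrt(-1/(C1 - 7*a))


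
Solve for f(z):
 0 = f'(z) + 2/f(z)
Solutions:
 f(z) = -sqrt(C1 - 4*z)
 f(z) = sqrt(C1 - 4*z)


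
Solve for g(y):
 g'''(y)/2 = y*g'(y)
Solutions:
 g(y) = C1 + Integral(C2*airyai(2^(1/3)*y) + C3*airybi(2^(1/3)*y), y)


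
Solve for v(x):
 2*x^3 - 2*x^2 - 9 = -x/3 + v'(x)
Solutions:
 v(x) = C1 + x^4/2 - 2*x^3/3 + x^2/6 - 9*x


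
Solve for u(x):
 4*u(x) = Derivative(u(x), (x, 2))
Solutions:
 u(x) = C1*exp(-2*x) + C2*exp(2*x)


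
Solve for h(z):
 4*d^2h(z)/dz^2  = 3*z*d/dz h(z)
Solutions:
 h(z) = C1 + C2*erfi(sqrt(6)*z/4)


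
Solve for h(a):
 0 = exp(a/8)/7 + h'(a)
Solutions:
 h(a) = C1 - 8*exp(a/8)/7


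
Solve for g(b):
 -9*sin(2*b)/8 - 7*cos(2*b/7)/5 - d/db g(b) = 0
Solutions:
 g(b) = C1 - 49*sin(2*b/7)/10 + 9*cos(2*b)/16


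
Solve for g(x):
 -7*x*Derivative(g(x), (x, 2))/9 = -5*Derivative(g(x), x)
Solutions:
 g(x) = C1 + C2*x^(52/7)


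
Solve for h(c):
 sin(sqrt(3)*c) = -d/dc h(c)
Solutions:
 h(c) = C1 + sqrt(3)*cos(sqrt(3)*c)/3


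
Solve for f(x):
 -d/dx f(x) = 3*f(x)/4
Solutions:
 f(x) = C1*exp(-3*x/4)


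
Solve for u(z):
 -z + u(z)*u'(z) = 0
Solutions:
 u(z) = -sqrt(C1 + z^2)
 u(z) = sqrt(C1 + z^2)


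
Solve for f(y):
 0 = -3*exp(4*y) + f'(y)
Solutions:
 f(y) = C1 + 3*exp(4*y)/4


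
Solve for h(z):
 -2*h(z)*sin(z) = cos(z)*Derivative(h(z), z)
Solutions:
 h(z) = C1*cos(z)^2


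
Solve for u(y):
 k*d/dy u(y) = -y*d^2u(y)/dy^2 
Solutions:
 u(y) = C1 + y^(1 - re(k))*(C2*sin(log(y)*Abs(im(k))) + C3*cos(log(y)*im(k)))


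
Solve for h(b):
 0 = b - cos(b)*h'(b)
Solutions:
 h(b) = C1 + Integral(b/cos(b), b)


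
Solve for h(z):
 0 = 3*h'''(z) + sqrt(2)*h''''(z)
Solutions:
 h(z) = C1 + C2*z + C3*z^2 + C4*exp(-3*sqrt(2)*z/2)


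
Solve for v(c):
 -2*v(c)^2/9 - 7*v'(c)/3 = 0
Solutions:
 v(c) = 21/(C1 + 2*c)


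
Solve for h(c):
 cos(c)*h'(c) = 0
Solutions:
 h(c) = C1


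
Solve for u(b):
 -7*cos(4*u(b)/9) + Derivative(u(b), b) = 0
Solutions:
 -7*b - 9*log(sin(4*u(b)/9) - 1)/8 + 9*log(sin(4*u(b)/9) + 1)/8 = C1


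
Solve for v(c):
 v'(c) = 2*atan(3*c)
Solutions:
 v(c) = C1 + 2*c*atan(3*c) - log(9*c^2 + 1)/3


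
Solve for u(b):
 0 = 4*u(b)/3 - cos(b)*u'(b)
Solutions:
 u(b) = C1*(sin(b) + 1)^(2/3)/(sin(b) - 1)^(2/3)


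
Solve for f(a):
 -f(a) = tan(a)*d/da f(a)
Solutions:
 f(a) = C1/sin(a)


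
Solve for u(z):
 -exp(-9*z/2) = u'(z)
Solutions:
 u(z) = C1 + 2*exp(-9*z/2)/9


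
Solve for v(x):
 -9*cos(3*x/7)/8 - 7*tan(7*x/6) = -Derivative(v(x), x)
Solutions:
 v(x) = C1 - 6*log(cos(7*x/6)) + 21*sin(3*x/7)/8


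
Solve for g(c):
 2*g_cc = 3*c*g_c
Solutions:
 g(c) = C1 + C2*erfi(sqrt(3)*c/2)


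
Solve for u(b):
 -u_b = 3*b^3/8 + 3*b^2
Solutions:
 u(b) = C1 - 3*b^4/32 - b^3


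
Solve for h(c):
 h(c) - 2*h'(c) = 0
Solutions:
 h(c) = C1*exp(c/2)


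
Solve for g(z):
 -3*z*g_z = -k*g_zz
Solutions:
 g(z) = C1 + C2*erf(sqrt(6)*z*sqrt(-1/k)/2)/sqrt(-1/k)


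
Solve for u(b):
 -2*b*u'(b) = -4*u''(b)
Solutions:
 u(b) = C1 + C2*erfi(b/2)


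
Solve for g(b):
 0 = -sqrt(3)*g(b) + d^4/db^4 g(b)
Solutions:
 g(b) = C1*exp(-3^(1/8)*b) + C2*exp(3^(1/8)*b) + C3*sin(3^(1/8)*b) + C4*cos(3^(1/8)*b)


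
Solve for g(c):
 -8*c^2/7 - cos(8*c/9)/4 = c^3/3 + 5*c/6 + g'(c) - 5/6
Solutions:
 g(c) = C1 - c^4/12 - 8*c^3/21 - 5*c^2/12 + 5*c/6 - 9*sin(8*c/9)/32


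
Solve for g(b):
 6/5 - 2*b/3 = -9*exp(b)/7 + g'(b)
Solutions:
 g(b) = C1 - b^2/3 + 6*b/5 + 9*exp(b)/7


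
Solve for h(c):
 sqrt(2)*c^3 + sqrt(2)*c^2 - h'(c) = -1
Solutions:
 h(c) = C1 + sqrt(2)*c^4/4 + sqrt(2)*c^3/3 + c


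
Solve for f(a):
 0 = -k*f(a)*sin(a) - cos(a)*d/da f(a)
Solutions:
 f(a) = C1*exp(k*log(cos(a)))


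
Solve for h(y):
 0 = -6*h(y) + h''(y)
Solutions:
 h(y) = C1*exp(-sqrt(6)*y) + C2*exp(sqrt(6)*y)


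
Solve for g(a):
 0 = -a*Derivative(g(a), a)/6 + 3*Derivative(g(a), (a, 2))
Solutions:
 g(a) = C1 + C2*erfi(a/6)


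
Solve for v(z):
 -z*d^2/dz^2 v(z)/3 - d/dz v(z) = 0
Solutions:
 v(z) = C1 + C2/z^2


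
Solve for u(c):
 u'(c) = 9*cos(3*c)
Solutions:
 u(c) = C1 + 3*sin(3*c)


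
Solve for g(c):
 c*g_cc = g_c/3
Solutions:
 g(c) = C1 + C2*c^(4/3)


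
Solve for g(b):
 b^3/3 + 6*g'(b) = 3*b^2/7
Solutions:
 g(b) = C1 - b^4/72 + b^3/42


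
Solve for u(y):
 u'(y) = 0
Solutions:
 u(y) = C1


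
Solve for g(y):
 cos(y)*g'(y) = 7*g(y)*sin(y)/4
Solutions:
 g(y) = C1/cos(y)^(7/4)


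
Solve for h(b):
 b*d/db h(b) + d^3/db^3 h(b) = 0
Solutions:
 h(b) = C1 + Integral(C2*airyai(-b) + C3*airybi(-b), b)


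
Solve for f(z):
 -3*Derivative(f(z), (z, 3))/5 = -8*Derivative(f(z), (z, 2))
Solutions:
 f(z) = C1 + C2*z + C3*exp(40*z/3)


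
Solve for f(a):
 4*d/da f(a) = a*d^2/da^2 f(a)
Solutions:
 f(a) = C1 + C2*a^5


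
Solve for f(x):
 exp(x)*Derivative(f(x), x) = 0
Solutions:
 f(x) = C1


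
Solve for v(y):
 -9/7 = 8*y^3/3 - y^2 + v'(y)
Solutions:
 v(y) = C1 - 2*y^4/3 + y^3/3 - 9*y/7


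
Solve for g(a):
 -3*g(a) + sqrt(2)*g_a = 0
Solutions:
 g(a) = C1*exp(3*sqrt(2)*a/2)


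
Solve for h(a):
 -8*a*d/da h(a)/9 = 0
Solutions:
 h(a) = C1


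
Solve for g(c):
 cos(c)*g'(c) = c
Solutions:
 g(c) = C1 + Integral(c/cos(c), c)


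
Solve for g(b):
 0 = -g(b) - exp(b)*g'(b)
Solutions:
 g(b) = C1*exp(exp(-b))


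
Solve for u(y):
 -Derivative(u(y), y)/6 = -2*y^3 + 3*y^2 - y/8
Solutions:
 u(y) = C1 + 3*y^4 - 6*y^3 + 3*y^2/8


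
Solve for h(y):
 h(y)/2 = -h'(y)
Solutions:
 h(y) = C1*exp(-y/2)


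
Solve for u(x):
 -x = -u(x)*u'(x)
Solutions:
 u(x) = -sqrt(C1 + x^2)
 u(x) = sqrt(C1 + x^2)


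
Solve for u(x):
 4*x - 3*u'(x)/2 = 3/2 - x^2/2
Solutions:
 u(x) = C1 + x^3/9 + 4*x^2/3 - x


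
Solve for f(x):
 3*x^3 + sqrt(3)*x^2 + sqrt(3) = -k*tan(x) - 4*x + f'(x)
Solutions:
 f(x) = C1 - k*log(cos(x)) + 3*x^4/4 + sqrt(3)*x^3/3 + 2*x^2 + sqrt(3)*x


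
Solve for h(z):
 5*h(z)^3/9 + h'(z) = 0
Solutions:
 h(z) = -3*sqrt(2)*sqrt(-1/(C1 - 5*z))/2
 h(z) = 3*sqrt(2)*sqrt(-1/(C1 - 5*z))/2


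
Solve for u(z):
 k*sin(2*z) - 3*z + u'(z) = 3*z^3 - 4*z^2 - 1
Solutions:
 u(z) = C1 + k*cos(2*z)/2 + 3*z^4/4 - 4*z^3/3 + 3*z^2/2 - z


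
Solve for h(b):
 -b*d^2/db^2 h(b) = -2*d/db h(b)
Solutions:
 h(b) = C1 + C2*b^3


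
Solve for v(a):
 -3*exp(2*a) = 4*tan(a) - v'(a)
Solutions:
 v(a) = C1 + 3*exp(2*a)/2 - 4*log(cos(a))


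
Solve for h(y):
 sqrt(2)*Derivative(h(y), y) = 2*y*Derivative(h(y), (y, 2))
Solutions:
 h(y) = C1 + C2*y^(sqrt(2)/2 + 1)


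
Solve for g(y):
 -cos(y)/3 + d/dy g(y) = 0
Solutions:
 g(y) = C1 + sin(y)/3


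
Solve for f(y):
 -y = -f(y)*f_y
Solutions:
 f(y) = -sqrt(C1 + y^2)
 f(y) = sqrt(C1 + y^2)


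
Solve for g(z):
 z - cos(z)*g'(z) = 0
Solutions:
 g(z) = C1 + Integral(z/cos(z), z)


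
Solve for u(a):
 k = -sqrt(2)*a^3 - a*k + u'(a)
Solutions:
 u(a) = C1 + sqrt(2)*a^4/4 + a^2*k/2 + a*k


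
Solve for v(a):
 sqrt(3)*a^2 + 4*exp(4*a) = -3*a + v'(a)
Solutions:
 v(a) = C1 + sqrt(3)*a^3/3 + 3*a^2/2 + exp(4*a)


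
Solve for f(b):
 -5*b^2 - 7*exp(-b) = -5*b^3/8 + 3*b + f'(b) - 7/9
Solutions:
 f(b) = C1 + 5*b^4/32 - 5*b^3/3 - 3*b^2/2 + 7*b/9 + 7*exp(-b)


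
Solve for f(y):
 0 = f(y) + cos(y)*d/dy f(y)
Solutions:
 f(y) = C1*sqrt(sin(y) - 1)/sqrt(sin(y) + 1)


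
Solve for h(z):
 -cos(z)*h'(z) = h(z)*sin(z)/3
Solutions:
 h(z) = C1*cos(z)^(1/3)


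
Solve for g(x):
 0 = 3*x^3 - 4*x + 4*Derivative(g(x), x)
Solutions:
 g(x) = C1 - 3*x^4/16 + x^2/2


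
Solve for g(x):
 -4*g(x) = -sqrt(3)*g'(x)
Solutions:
 g(x) = C1*exp(4*sqrt(3)*x/3)


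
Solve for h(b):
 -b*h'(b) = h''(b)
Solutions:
 h(b) = C1 + C2*erf(sqrt(2)*b/2)


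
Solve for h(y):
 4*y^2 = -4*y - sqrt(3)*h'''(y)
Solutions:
 h(y) = C1 + C2*y + C3*y^2 - sqrt(3)*y^5/45 - sqrt(3)*y^4/18


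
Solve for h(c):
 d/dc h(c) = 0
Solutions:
 h(c) = C1


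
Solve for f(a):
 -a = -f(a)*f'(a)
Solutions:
 f(a) = -sqrt(C1 + a^2)
 f(a) = sqrt(C1 + a^2)


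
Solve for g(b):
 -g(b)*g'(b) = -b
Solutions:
 g(b) = -sqrt(C1 + b^2)
 g(b) = sqrt(C1 + b^2)


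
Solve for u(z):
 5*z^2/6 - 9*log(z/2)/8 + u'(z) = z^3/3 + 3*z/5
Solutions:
 u(z) = C1 + z^4/12 - 5*z^3/18 + 3*z^2/10 + 9*z*log(z)/8 - 9*z/8 - 9*z*log(2)/8


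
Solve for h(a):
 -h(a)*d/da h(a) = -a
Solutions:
 h(a) = -sqrt(C1 + a^2)
 h(a) = sqrt(C1 + a^2)


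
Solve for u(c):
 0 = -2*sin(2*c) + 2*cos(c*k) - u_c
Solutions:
 u(c) = C1 + cos(2*c) + 2*sin(c*k)/k


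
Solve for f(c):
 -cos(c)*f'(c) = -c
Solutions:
 f(c) = C1 + Integral(c/cos(c), c)


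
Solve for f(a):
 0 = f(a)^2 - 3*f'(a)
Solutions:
 f(a) = -3/(C1 + a)


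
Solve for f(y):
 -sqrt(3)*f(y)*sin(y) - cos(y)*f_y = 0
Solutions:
 f(y) = C1*cos(y)^(sqrt(3))


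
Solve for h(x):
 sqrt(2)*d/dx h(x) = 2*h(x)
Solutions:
 h(x) = C1*exp(sqrt(2)*x)


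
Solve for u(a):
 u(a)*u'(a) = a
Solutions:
 u(a) = -sqrt(C1 + a^2)
 u(a) = sqrt(C1 + a^2)


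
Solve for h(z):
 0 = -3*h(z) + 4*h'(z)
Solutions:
 h(z) = C1*exp(3*z/4)


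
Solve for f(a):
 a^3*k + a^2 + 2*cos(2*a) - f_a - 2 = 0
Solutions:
 f(a) = C1 + a^4*k/4 + a^3/3 - 2*a + 2*sin(a)*cos(a)


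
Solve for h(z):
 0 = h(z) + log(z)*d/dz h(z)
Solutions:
 h(z) = C1*exp(-li(z))


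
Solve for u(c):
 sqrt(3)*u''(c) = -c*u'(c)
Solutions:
 u(c) = C1 + C2*erf(sqrt(2)*3^(3/4)*c/6)


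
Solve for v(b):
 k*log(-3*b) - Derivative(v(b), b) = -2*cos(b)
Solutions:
 v(b) = C1 + b*k*(log(-b) - 1) + b*k*log(3) + 2*sin(b)


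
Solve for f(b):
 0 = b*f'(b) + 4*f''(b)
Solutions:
 f(b) = C1 + C2*erf(sqrt(2)*b/4)


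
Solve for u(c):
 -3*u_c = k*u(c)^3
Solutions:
 u(c) = -sqrt(6)*sqrt(-1/(C1 - c*k))/2
 u(c) = sqrt(6)*sqrt(-1/(C1 - c*k))/2


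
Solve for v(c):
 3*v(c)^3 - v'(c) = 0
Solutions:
 v(c) = -sqrt(2)*sqrt(-1/(C1 + 3*c))/2
 v(c) = sqrt(2)*sqrt(-1/(C1 + 3*c))/2


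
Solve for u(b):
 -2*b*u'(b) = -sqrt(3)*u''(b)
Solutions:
 u(b) = C1 + C2*erfi(3^(3/4)*b/3)


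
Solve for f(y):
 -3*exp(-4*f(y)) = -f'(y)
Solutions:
 f(y) = log(-I*(C1 + 12*y)^(1/4))
 f(y) = log(I*(C1 + 12*y)^(1/4))
 f(y) = log(-(C1 + 12*y)^(1/4))
 f(y) = log(C1 + 12*y)/4


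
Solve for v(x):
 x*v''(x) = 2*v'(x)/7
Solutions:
 v(x) = C1 + C2*x^(9/7)


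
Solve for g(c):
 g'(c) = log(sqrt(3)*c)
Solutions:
 g(c) = C1 + c*log(c) - c + c*log(3)/2


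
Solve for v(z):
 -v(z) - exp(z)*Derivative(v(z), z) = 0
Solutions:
 v(z) = C1*exp(exp(-z))


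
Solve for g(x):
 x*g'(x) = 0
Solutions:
 g(x) = C1


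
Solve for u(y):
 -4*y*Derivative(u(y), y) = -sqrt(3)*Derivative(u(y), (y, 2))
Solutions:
 u(y) = C1 + C2*erfi(sqrt(2)*3^(3/4)*y/3)


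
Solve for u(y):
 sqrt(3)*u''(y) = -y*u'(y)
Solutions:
 u(y) = C1 + C2*erf(sqrt(2)*3^(3/4)*y/6)


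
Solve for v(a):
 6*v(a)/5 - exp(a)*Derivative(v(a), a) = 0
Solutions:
 v(a) = C1*exp(-6*exp(-a)/5)


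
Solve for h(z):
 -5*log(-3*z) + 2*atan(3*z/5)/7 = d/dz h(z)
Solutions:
 h(z) = C1 - 5*z*log(-z) + 2*z*atan(3*z/5)/7 - 5*z*log(3) + 5*z - 5*log(9*z^2 + 25)/21


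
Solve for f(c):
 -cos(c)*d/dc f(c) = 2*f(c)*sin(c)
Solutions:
 f(c) = C1*cos(c)^2


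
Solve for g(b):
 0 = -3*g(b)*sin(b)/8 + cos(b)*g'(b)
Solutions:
 g(b) = C1/cos(b)^(3/8)


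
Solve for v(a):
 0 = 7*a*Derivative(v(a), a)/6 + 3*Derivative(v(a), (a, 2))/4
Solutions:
 v(a) = C1 + C2*erf(sqrt(7)*a/3)


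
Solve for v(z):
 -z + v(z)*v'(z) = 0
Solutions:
 v(z) = -sqrt(C1 + z^2)
 v(z) = sqrt(C1 + z^2)


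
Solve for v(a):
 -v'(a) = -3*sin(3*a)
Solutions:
 v(a) = C1 - cos(3*a)


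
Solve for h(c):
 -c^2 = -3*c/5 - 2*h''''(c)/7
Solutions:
 h(c) = C1 + C2*c + C3*c^2 + C4*c^3 + 7*c^6/720 - 7*c^5/400


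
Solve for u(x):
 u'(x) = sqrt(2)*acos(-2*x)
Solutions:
 u(x) = C1 + sqrt(2)*(x*acos(-2*x) + sqrt(1 - 4*x^2)/2)


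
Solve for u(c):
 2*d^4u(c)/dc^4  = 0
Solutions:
 u(c) = C1 + C2*c + C3*c^2 + C4*c^3


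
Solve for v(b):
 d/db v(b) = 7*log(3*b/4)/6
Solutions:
 v(b) = C1 + 7*b*log(b)/6 - 7*b*log(2)/3 - 7*b/6 + 7*b*log(3)/6


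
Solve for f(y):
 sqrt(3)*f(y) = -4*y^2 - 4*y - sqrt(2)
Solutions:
 f(y) = -4*sqrt(3)*y^2/3 - 4*sqrt(3)*y/3 - sqrt(6)/3


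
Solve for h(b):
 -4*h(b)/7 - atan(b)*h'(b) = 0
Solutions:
 h(b) = C1*exp(-4*Integral(1/atan(b), b)/7)


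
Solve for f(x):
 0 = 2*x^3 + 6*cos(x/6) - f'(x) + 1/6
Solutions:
 f(x) = C1 + x^4/2 + x/6 + 36*sin(x/6)


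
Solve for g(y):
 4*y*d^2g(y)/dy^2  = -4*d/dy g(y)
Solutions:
 g(y) = C1 + C2*log(y)


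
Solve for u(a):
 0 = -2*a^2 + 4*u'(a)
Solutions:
 u(a) = C1 + a^3/6


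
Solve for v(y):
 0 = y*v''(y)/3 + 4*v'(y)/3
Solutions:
 v(y) = C1 + C2/y^3


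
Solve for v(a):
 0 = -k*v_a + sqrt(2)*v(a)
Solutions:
 v(a) = C1*exp(sqrt(2)*a/k)


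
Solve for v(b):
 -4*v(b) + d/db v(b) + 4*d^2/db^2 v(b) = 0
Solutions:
 v(b) = C1*exp(b*(-1 + sqrt(65))/8) + C2*exp(-b*(1 + sqrt(65))/8)


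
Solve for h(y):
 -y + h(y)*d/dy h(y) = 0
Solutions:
 h(y) = -sqrt(C1 + y^2)
 h(y) = sqrt(C1 + y^2)


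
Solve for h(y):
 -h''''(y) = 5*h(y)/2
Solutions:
 h(y) = (C1*sin(10^(1/4)*y/2) + C2*cos(10^(1/4)*y/2))*exp(-10^(1/4)*y/2) + (C3*sin(10^(1/4)*y/2) + C4*cos(10^(1/4)*y/2))*exp(10^(1/4)*y/2)


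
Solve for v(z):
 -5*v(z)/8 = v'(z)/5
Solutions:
 v(z) = C1*exp(-25*z/8)


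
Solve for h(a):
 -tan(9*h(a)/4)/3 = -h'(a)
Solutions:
 h(a) = -4*asin(C1*exp(3*a/4))/9 + 4*pi/9
 h(a) = 4*asin(C1*exp(3*a/4))/9


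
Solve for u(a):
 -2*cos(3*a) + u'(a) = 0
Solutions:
 u(a) = C1 + 2*sin(3*a)/3


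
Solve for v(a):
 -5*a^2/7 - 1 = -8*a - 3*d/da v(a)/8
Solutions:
 v(a) = C1 + 40*a^3/63 - 32*a^2/3 + 8*a/3


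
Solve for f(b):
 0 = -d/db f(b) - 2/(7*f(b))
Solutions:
 f(b) = -sqrt(C1 - 28*b)/7
 f(b) = sqrt(C1 - 28*b)/7


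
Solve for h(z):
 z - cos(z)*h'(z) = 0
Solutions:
 h(z) = C1 + Integral(z/cos(z), z)


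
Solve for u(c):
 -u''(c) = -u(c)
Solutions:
 u(c) = C1*exp(-c) + C2*exp(c)


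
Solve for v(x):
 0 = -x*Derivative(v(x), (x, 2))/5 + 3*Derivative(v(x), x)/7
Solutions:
 v(x) = C1 + C2*x^(22/7)


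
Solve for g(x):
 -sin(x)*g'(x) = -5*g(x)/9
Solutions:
 g(x) = C1*(cos(x) - 1)^(5/18)/(cos(x) + 1)^(5/18)


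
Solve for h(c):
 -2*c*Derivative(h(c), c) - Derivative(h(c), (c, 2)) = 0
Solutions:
 h(c) = C1 + C2*erf(c)


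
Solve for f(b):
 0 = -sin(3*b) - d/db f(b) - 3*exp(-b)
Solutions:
 f(b) = C1 + cos(3*b)/3 + 3*exp(-b)


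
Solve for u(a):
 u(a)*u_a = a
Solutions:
 u(a) = -sqrt(C1 + a^2)
 u(a) = sqrt(C1 + a^2)


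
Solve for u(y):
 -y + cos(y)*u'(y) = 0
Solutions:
 u(y) = C1 + Integral(y/cos(y), y)


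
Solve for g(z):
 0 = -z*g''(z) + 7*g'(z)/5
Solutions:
 g(z) = C1 + C2*z^(12/5)


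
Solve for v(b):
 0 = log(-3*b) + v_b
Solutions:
 v(b) = C1 - b*log(-b) + b*(1 - log(3))


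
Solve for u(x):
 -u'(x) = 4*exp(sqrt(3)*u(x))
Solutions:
 u(x) = sqrt(3)*(2*log(1/(C1 + 4*x)) - log(3))/6


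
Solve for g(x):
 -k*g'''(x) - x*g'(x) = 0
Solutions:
 g(x) = C1 + Integral(C2*airyai(x*(-1/k)^(1/3)) + C3*airybi(x*(-1/k)^(1/3)), x)


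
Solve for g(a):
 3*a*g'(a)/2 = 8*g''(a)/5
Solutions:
 g(a) = C1 + C2*erfi(sqrt(30)*a/8)


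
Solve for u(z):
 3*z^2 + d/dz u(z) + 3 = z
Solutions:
 u(z) = C1 - z^3 + z^2/2 - 3*z


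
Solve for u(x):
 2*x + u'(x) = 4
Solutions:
 u(x) = C1 - x^2 + 4*x


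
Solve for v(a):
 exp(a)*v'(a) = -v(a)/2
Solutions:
 v(a) = C1*exp(exp(-a)/2)


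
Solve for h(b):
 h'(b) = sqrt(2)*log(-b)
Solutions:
 h(b) = C1 + sqrt(2)*b*log(-b) - sqrt(2)*b


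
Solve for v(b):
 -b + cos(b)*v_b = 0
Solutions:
 v(b) = C1 + Integral(b/cos(b), b)


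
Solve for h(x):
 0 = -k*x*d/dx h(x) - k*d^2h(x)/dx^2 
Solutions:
 h(x) = C1 + C2*erf(sqrt(2)*x/2)


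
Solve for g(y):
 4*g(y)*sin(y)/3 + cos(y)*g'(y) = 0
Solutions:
 g(y) = C1*cos(y)^(4/3)


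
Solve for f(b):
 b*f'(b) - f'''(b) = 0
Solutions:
 f(b) = C1 + Integral(C2*airyai(b) + C3*airybi(b), b)


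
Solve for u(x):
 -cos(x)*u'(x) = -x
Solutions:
 u(x) = C1 + Integral(x/cos(x), x)


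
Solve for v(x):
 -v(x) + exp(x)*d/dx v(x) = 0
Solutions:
 v(x) = C1*exp(-exp(-x))


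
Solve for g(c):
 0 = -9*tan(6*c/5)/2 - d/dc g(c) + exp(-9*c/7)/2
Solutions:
 g(c) = C1 - 15*log(tan(6*c/5)^2 + 1)/8 - 7*exp(-9*c/7)/18


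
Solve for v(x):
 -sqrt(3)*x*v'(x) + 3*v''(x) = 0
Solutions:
 v(x) = C1 + C2*erfi(sqrt(2)*3^(3/4)*x/6)


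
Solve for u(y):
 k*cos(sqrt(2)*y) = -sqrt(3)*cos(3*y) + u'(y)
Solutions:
 u(y) = C1 + sqrt(2)*k*sin(sqrt(2)*y)/2 + sqrt(3)*sin(3*y)/3


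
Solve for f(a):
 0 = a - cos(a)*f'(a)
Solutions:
 f(a) = C1 + Integral(a/cos(a), a)


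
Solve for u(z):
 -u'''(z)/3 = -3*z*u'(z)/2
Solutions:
 u(z) = C1 + Integral(C2*airyai(6^(2/3)*z/2) + C3*airybi(6^(2/3)*z/2), z)


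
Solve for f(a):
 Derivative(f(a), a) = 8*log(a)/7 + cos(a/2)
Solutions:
 f(a) = C1 + 8*a*log(a)/7 - 8*a/7 + 2*sin(a/2)


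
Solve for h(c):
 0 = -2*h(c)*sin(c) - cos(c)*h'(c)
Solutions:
 h(c) = C1*cos(c)^2


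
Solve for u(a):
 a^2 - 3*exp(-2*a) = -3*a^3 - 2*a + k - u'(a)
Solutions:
 u(a) = C1 - 3*a^4/4 - a^3/3 - a^2 + a*k - 3*exp(-2*a)/2


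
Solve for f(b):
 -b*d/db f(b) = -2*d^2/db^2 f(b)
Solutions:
 f(b) = C1 + C2*erfi(b/2)


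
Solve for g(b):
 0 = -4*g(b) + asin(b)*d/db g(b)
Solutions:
 g(b) = C1*exp(4*Integral(1/asin(b), b))


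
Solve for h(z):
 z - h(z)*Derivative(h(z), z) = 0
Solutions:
 h(z) = -sqrt(C1 + z^2)
 h(z) = sqrt(C1 + z^2)


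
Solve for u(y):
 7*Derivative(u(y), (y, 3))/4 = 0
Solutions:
 u(y) = C1 + C2*y + C3*y^2


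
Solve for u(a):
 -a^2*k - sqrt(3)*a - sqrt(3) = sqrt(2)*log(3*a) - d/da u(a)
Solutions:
 u(a) = C1 + a^3*k/3 + sqrt(3)*a^2/2 + sqrt(2)*a*log(a) - sqrt(2)*a + sqrt(2)*a*log(3) + sqrt(3)*a


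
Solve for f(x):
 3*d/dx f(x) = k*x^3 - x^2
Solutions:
 f(x) = C1 + k*x^4/12 - x^3/9


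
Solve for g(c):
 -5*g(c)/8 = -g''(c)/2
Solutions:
 g(c) = C1*exp(-sqrt(5)*c/2) + C2*exp(sqrt(5)*c/2)


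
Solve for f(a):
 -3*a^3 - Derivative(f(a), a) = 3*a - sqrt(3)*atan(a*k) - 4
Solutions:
 f(a) = C1 - 3*a^4/4 - 3*a^2/2 + 4*a + sqrt(3)*Piecewise((a*atan(a*k) - log(a^2*k^2 + 1)/(2*k), Ne(k, 0)), (0, True))


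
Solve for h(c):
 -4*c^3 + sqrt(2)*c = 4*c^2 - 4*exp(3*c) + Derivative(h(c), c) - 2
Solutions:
 h(c) = C1 - c^4 - 4*c^3/3 + sqrt(2)*c^2/2 + 2*c + 4*exp(3*c)/3


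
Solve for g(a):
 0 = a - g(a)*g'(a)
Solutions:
 g(a) = -sqrt(C1 + a^2)
 g(a) = sqrt(C1 + a^2)


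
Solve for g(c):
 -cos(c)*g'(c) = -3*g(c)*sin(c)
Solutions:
 g(c) = C1/cos(c)^3


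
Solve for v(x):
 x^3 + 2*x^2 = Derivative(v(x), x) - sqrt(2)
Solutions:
 v(x) = C1 + x^4/4 + 2*x^3/3 + sqrt(2)*x


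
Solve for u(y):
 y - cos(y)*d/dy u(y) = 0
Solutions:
 u(y) = C1 + Integral(y/cos(y), y)


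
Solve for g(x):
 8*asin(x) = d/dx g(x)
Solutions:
 g(x) = C1 + 8*x*asin(x) + 8*sqrt(1 - x^2)


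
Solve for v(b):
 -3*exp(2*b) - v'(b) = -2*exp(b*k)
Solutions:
 v(b) = C1 - 3*exp(2*b)/2 + 2*exp(b*k)/k


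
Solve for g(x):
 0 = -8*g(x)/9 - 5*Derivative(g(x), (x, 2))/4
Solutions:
 g(x) = C1*sin(4*sqrt(10)*x/15) + C2*cos(4*sqrt(10)*x/15)


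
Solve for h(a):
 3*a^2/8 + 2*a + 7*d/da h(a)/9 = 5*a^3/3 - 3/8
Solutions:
 h(a) = C1 + 15*a^4/28 - 9*a^3/56 - 9*a^2/7 - 27*a/56


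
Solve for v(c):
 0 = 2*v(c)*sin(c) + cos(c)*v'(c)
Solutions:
 v(c) = C1*cos(c)^2


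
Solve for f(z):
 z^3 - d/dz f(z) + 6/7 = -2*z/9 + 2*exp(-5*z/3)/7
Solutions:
 f(z) = C1 + z^4/4 + z^2/9 + 6*z/7 + 6*exp(-5*z/3)/35


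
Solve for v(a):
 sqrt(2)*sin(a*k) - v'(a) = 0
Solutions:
 v(a) = C1 - sqrt(2)*cos(a*k)/k


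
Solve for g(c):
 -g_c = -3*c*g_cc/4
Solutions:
 g(c) = C1 + C2*c^(7/3)


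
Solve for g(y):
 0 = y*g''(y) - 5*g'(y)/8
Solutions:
 g(y) = C1 + C2*y^(13/8)


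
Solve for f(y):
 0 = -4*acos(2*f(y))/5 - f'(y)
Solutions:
 Integral(1/acos(2*_y), (_y, f(y))) = C1 - 4*y/5


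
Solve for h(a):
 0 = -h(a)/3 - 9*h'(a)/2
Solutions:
 h(a) = C1*exp(-2*a/27)


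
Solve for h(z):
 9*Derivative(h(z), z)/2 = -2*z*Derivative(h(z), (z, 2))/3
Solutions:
 h(z) = C1 + C2/z^(23/4)


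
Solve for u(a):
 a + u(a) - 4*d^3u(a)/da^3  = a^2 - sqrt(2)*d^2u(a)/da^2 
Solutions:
 u(a) = C1*exp(a*(-2^(1/3)*(sqrt(2) + 108 + sqrt(-2 + (sqrt(2) + 108)^2))^(1/3) - 2^(2/3)/(sqrt(2) + 108 + sqrt(-2 + (sqrt(2) + 108)^2))^(1/3) + 2*sqrt(2))/24)*sin(2^(1/3)*sqrt(3)*a*(-(sqrt(2) + 108 + sqrt(-2 + (sqrt(2) + 108)^2))^(1/3) + 2^(1/3)/(sqrt(2) + 108 + sqrt(-2 + (sqrt(2) + 108)^2))^(1/3))/24) + C2*exp(a*(-2^(1/3)*(sqrt(2) + 108 + sqrt(-2 + (sqrt(2) + 108)^2))^(1/3) - 2^(2/3)/(sqrt(2) + 108 + sqrt(-2 + (sqrt(2) + 108)^2))^(1/3) + 2*sqrt(2))/24)*cos(2^(1/3)*sqrt(3)*a*(-(sqrt(2) + 108 + sqrt(-2 + (sqrt(2) + 108)^2))^(1/3) + 2^(1/3)/(sqrt(2) + 108 + sqrt(-2 + (sqrt(2) + 108)^2))^(1/3))/24) + C3*exp(a*(2^(2/3)/(sqrt(2) + 108 + sqrt(-2 + (sqrt(2) + 108)^2))^(1/3) + sqrt(2) + 2^(1/3)*(sqrt(2) + 108 + sqrt(-2 + (sqrt(2) + 108)^2))^(1/3))/12) + a^2 - a - 2*sqrt(2)


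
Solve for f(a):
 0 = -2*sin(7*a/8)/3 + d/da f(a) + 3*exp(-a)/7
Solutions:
 f(a) = C1 - 16*cos(7*a/8)/21 + 3*exp(-a)/7


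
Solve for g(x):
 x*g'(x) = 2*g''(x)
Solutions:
 g(x) = C1 + C2*erfi(x/2)


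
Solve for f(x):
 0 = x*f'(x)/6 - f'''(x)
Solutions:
 f(x) = C1 + Integral(C2*airyai(6^(2/3)*x/6) + C3*airybi(6^(2/3)*x/6), x)


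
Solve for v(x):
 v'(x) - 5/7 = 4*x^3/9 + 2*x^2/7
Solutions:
 v(x) = C1 + x^4/9 + 2*x^3/21 + 5*x/7


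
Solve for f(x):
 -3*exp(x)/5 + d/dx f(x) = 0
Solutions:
 f(x) = C1 + 3*exp(x)/5


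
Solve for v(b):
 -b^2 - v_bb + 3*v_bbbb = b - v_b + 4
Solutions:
 v(b) = C1 + C2*exp(2^(1/3)*b*(2/(sqrt(77) + 9)^(1/3) + 2^(1/3)*(sqrt(77) + 9)^(1/3))/12)*sin(2^(1/3)*sqrt(3)*b*(-2^(1/3)*(sqrt(77) + 9)^(1/3) + 2/(sqrt(77) + 9)^(1/3))/12) + C3*exp(2^(1/3)*b*(2/(sqrt(77) + 9)^(1/3) + 2^(1/3)*(sqrt(77) + 9)^(1/3))/12)*cos(2^(1/3)*sqrt(3)*b*(-2^(1/3)*(sqrt(77) + 9)^(1/3) + 2/(sqrt(77) + 9)^(1/3))/12) + C4*exp(-2^(1/3)*b*(2/(sqrt(77) + 9)^(1/3) + 2^(1/3)*(sqrt(77) + 9)^(1/3))/6) + b^3/3 + 3*b^2/2 + 7*b


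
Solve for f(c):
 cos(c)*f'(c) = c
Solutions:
 f(c) = C1 + Integral(c/cos(c), c)


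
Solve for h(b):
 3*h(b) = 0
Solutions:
 h(b) = 0


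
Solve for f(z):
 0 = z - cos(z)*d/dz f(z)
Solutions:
 f(z) = C1 + Integral(z/cos(z), z)


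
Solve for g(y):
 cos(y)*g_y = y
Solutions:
 g(y) = C1 + Integral(y/cos(y), y)


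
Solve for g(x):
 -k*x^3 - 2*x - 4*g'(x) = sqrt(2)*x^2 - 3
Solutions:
 g(x) = C1 - k*x^4/16 - sqrt(2)*x^3/12 - x^2/4 + 3*x/4


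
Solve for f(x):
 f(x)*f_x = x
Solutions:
 f(x) = -sqrt(C1 + x^2)
 f(x) = sqrt(C1 + x^2)


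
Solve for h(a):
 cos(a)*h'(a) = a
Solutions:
 h(a) = C1 + Integral(a/cos(a), a)


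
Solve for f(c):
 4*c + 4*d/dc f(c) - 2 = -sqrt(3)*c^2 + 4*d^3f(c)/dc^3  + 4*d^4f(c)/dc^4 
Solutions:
 f(c) = C1 + C2*exp(-c*(2*2^(1/3)/(3*sqrt(69) + 25)^(1/3) + 4 + 2^(2/3)*(3*sqrt(69) + 25)^(1/3))/12)*sin(2^(1/3)*sqrt(3)*c*(-2^(1/3)*(3*sqrt(69) + 25)^(1/3) + 2/(3*sqrt(69) + 25)^(1/3))/12) + C3*exp(-c*(2*2^(1/3)/(3*sqrt(69) + 25)^(1/3) + 4 + 2^(2/3)*(3*sqrt(69) + 25)^(1/3))/12)*cos(2^(1/3)*sqrt(3)*c*(-2^(1/3)*(3*sqrt(69) + 25)^(1/3) + 2/(3*sqrt(69) + 25)^(1/3))/12) + C4*exp(c*(-2 + 2*2^(1/3)/(3*sqrt(69) + 25)^(1/3) + 2^(2/3)*(3*sqrt(69) + 25)^(1/3))/6) - sqrt(3)*c^3/12 - c^2/2 - sqrt(3)*c/2 + c/2


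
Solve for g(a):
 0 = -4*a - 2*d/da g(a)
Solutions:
 g(a) = C1 - a^2


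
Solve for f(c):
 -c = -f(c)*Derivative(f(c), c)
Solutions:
 f(c) = -sqrt(C1 + c^2)
 f(c) = sqrt(C1 + c^2)


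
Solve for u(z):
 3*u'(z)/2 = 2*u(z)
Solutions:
 u(z) = C1*exp(4*z/3)


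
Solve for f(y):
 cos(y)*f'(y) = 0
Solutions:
 f(y) = C1


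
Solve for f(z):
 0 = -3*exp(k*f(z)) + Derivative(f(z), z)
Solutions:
 f(z) = Piecewise((log(-1/(C1*k + 3*k*z))/k, Ne(k, 0)), (nan, True))
 f(z) = Piecewise((C1 + 3*z, Eq(k, 0)), (nan, True))


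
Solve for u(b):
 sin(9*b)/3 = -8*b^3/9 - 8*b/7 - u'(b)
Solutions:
 u(b) = C1 - 2*b^4/9 - 4*b^2/7 + cos(9*b)/27


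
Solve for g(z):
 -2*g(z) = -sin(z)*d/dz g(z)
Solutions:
 g(z) = C1*(cos(z) - 1)/(cos(z) + 1)


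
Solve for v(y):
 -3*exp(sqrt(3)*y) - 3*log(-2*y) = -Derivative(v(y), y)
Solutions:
 v(y) = C1 + 3*y*log(-y) + 3*y*(-1 + log(2)) + sqrt(3)*exp(sqrt(3)*y)


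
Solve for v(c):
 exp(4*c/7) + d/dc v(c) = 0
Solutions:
 v(c) = C1 - 7*exp(4*c/7)/4


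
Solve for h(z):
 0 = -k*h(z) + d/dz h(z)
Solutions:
 h(z) = C1*exp(k*z)


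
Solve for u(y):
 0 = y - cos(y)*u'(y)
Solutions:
 u(y) = C1 + Integral(y/cos(y), y)


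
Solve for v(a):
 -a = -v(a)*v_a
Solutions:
 v(a) = -sqrt(C1 + a^2)
 v(a) = sqrt(C1 + a^2)


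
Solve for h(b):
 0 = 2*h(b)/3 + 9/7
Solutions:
 h(b) = -27/14


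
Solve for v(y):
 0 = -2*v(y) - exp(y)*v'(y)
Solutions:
 v(y) = C1*exp(2*exp(-y))


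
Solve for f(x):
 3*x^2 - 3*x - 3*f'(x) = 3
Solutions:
 f(x) = C1 + x^3/3 - x^2/2 - x


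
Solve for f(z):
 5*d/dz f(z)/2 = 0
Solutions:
 f(z) = C1


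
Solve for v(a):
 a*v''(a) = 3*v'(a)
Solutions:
 v(a) = C1 + C2*a^4


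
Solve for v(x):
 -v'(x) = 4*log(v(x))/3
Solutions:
 li(v(x)) = C1 - 4*x/3


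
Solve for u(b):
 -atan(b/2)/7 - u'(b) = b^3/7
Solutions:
 u(b) = C1 - b^4/28 - b*atan(b/2)/7 + log(b^2 + 4)/7


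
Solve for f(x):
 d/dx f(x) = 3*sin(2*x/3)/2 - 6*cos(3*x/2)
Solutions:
 f(x) = C1 - 4*sin(3*x/2) - 9*cos(2*x/3)/4


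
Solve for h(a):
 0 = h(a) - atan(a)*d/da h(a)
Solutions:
 h(a) = C1*exp(Integral(1/atan(a), a))


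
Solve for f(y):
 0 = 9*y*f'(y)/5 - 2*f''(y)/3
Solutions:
 f(y) = C1 + C2*erfi(3*sqrt(15)*y/10)


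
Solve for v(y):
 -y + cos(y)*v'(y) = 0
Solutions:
 v(y) = C1 + Integral(y/cos(y), y)


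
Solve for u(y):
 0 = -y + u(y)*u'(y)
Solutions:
 u(y) = -sqrt(C1 + y^2)
 u(y) = sqrt(C1 + y^2)


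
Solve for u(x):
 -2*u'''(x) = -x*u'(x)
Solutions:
 u(x) = C1 + Integral(C2*airyai(2^(2/3)*x/2) + C3*airybi(2^(2/3)*x/2), x)


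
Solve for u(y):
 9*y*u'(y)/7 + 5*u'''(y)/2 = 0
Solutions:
 u(y) = C1 + Integral(C2*airyai(-18^(1/3)*35^(2/3)*y/35) + C3*airybi(-18^(1/3)*35^(2/3)*y/35), y)


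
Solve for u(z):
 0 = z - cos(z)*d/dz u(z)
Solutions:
 u(z) = C1 + Integral(z/cos(z), z)


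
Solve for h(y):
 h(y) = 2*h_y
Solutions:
 h(y) = C1*exp(y/2)


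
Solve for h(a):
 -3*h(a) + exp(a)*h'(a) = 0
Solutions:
 h(a) = C1*exp(-3*exp(-a))


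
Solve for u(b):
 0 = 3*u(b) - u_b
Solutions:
 u(b) = C1*exp(3*b)


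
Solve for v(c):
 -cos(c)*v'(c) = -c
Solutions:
 v(c) = C1 + Integral(c/cos(c), c)


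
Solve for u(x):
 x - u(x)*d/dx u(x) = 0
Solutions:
 u(x) = -sqrt(C1 + x^2)
 u(x) = sqrt(C1 + x^2)


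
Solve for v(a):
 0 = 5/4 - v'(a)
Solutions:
 v(a) = C1 + 5*a/4


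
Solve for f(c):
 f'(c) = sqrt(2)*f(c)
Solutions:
 f(c) = C1*exp(sqrt(2)*c)


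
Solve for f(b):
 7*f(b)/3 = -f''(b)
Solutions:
 f(b) = C1*sin(sqrt(21)*b/3) + C2*cos(sqrt(21)*b/3)


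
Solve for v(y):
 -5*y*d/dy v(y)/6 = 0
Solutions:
 v(y) = C1


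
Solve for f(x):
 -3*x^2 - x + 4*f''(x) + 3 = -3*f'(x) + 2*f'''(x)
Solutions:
 f(x) = C1 + C2*exp(x*(1 - sqrt(10)/2)) + C3*exp(x*(1 + sqrt(10)/2)) + x^3/3 - 7*x^2/6 + 31*x/9


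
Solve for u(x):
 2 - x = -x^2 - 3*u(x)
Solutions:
 u(x) = -x^2/3 + x/3 - 2/3


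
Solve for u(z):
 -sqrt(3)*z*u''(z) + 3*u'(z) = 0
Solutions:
 u(z) = C1 + C2*z^(1 + sqrt(3))


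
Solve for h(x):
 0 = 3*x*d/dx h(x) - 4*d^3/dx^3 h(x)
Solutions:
 h(x) = C1 + Integral(C2*airyai(6^(1/3)*x/2) + C3*airybi(6^(1/3)*x/2), x)


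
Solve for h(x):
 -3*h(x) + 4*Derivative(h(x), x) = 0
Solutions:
 h(x) = C1*exp(3*x/4)


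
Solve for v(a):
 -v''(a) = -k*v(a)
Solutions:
 v(a) = C1*exp(-a*sqrt(k)) + C2*exp(a*sqrt(k))


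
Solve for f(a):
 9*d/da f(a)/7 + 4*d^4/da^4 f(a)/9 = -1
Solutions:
 f(a) = C1 + C4*exp(-3*294^(1/3)*a/14) - 7*a/9 + (C2*sin(3*3^(5/6)*98^(1/3)*a/28) + C3*cos(3*3^(5/6)*98^(1/3)*a/28))*exp(3*294^(1/3)*a/28)


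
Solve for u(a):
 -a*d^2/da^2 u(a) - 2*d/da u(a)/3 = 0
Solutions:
 u(a) = C1 + C2*a^(1/3)


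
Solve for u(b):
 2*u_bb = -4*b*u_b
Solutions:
 u(b) = C1 + C2*erf(b)


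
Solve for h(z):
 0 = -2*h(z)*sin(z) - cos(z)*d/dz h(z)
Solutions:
 h(z) = C1*cos(z)^2


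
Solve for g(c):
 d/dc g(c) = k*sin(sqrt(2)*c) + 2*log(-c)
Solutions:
 g(c) = C1 + 2*c*log(-c) - 2*c - sqrt(2)*k*cos(sqrt(2)*c)/2


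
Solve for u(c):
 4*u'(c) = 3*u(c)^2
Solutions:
 u(c) = -4/(C1 + 3*c)


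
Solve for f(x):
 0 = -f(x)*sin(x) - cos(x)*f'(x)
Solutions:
 f(x) = C1*cos(x)


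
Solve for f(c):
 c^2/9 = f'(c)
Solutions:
 f(c) = C1 + c^3/27


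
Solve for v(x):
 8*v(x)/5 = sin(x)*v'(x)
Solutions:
 v(x) = C1*(cos(x) - 1)^(4/5)/(cos(x) + 1)^(4/5)


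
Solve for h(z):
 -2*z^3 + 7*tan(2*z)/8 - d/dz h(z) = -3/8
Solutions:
 h(z) = C1 - z^4/2 + 3*z/8 - 7*log(cos(2*z))/16


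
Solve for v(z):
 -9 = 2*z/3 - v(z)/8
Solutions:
 v(z) = 16*z/3 + 72


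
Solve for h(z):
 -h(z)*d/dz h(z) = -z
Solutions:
 h(z) = -sqrt(C1 + z^2)
 h(z) = sqrt(C1 + z^2)


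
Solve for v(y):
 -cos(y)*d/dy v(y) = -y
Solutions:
 v(y) = C1 + Integral(y/cos(y), y)


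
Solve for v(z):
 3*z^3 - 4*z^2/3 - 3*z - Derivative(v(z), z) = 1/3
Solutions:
 v(z) = C1 + 3*z^4/4 - 4*z^3/9 - 3*z^2/2 - z/3


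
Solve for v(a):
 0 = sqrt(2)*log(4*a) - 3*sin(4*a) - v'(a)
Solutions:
 v(a) = C1 + sqrt(2)*a*(log(a) - 1) + 2*sqrt(2)*a*log(2) + 3*cos(4*a)/4


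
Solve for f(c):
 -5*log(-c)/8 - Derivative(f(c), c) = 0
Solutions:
 f(c) = C1 - 5*c*log(-c)/8 + 5*c/8


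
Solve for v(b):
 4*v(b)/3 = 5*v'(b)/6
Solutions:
 v(b) = C1*exp(8*b/5)


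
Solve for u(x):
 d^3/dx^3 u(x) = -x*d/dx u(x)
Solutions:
 u(x) = C1 + Integral(C2*airyai(-x) + C3*airybi(-x), x)


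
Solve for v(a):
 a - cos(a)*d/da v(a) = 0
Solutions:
 v(a) = C1 + Integral(a/cos(a), a)


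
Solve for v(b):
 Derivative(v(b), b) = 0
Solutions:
 v(b) = C1


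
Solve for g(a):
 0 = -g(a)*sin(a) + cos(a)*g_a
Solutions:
 g(a) = C1/cos(a)


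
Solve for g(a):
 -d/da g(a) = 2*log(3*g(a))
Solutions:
 Integral(1/(log(_y) + log(3)), (_y, g(a)))/2 = C1 - a


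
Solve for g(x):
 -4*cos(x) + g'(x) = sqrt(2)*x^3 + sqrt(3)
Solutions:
 g(x) = C1 + sqrt(2)*x^4/4 + sqrt(3)*x + 4*sin(x)


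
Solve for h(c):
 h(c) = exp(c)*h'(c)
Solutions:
 h(c) = C1*exp(-exp(-c))


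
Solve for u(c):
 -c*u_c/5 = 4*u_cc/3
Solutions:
 u(c) = C1 + C2*erf(sqrt(30)*c/20)


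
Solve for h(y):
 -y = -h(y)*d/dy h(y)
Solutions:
 h(y) = -sqrt(C1 + y^2)
 h(y) = sqrt(C1 + y^2)


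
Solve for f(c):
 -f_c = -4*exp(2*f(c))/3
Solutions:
 f(c) = log(-1/(C1 + 4*c))/2 - log(2) + log(6)/2
 f(c) = log(-sqrt(-1/(C1 + 4*c))) - log(2) + log(6)/2


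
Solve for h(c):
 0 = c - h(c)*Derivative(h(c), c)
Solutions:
 h(c) = -sqrt(C1 + c^2)
 h(c) = sqrt(C1 + c^2)


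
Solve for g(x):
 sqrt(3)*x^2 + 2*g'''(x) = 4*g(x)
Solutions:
 g(x) = C3*exp(2^(1/3)*x) + sqrt(3)*x^2/4 + (C1*sin(2^(1/3)*sqrt(3)*x/2) + C2*cos(2^(1/3)*sqrt(3)*x/2))*exp(-2^(1/3)*x/2)


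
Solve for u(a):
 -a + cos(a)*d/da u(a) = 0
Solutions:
 u(a) = C1 + Integral(a/cos(a), a)


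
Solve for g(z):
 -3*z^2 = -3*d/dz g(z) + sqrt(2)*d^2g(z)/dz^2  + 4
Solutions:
 g(z) = C1 + C2*exp(3*sqrt(2)*z/2) + z^3/3 + sqrt(2)*z^2/3 + 16*z/9


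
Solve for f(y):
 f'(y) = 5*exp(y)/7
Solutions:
 f(y) = C1 + 5*exp(y)/7


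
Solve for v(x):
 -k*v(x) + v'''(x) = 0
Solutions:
 v(x) = C1*exp(k^(1/3)*x) + C2*exp(k^(1/3)*x*(-1 + sqrt(3)*I)/2) + C3*exp(-k^(1/3)*x*(1 + sqrt(3)*I)/2)


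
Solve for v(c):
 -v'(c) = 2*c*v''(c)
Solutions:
 v(c) = C1 + C2*sqrt(c)


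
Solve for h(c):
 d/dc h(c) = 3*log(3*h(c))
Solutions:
 -Integral(1/(log(_y) + log(3)), (_y, h(c)))/3 = C1 - c


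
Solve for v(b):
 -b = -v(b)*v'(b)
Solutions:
 v(b) = -sqrt(C1 + b^2)
 v(b) = sqrt(C1 + b^2)


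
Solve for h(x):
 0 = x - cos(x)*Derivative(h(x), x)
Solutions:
 h(x) = C1 + Integral(x/cos(x), x)


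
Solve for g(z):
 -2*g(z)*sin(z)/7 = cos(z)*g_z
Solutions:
 g(z) = C1*cos(z)^(2/7)


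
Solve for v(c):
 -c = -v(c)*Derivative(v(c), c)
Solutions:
 v(c) = -sqrt(C1 + c^2)
 v(c) = sqrt(C1 + c^2)


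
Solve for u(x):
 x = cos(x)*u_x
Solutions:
 u(x) = C1 + Integral(x/cos(x), x)


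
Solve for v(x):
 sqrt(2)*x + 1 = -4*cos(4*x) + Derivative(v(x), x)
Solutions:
 v(x) = C1 + sqrt(2)*x^2/2 + x + sin(4*x)


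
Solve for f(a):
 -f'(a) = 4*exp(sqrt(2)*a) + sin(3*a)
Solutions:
 f(a) = C1 - 2*sqrt(2)*exp(sqrt(2)*a) + cos(3*a)/3


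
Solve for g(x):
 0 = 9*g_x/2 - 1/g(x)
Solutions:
 g(x) = -sqrt(C1 + 4*x)/3
 g(x) = sqrt(C1 + 4*x)/3


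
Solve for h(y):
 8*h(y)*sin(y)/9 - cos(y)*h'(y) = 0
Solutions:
 h(y) = C1/cos(y)^(8/9)


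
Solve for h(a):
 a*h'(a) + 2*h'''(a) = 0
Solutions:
 h(a) = C1 + Integral(C2*airyai(-2^(2/3)*a/2) + C3*airybi(-2^(2/3)*a/2), a)


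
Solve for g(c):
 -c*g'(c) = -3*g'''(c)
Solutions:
 g(c) = C1 + Integral(C2*airyai(3^(2/3)*c/3) + C3*airybi(3^(2/3)*c/3), c)


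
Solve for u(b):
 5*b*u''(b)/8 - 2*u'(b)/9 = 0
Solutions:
 u(b) = C1 + C2*b^(61/45)


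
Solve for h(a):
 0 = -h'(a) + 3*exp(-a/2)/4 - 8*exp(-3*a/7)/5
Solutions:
 h(a) = C1 - 3*exp(-a/2)/2 + 56*exp(-3*a/7)/15


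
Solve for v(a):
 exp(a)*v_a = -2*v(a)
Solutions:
 v(a) = C1*exp(2*exp(-a))


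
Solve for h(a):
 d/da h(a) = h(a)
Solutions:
 h(a) = C1*exp(a)


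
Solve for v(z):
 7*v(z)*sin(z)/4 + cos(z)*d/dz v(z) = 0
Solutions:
 v(z) = C1*cos(z)^(7/4)


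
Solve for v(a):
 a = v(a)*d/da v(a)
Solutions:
 v(a) = -sqrt(C1 + a^2)
 v(a) = sqrt(C1 + a^2)


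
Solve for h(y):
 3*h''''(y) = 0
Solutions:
 h(y) = C1 + C2*y + C3*y^2 + C4*y^3


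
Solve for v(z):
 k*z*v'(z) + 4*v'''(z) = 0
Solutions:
 v(z) = C1 + Integral(C2*airyai(2^(1/3)*z*(-k)^(1/3)/2) + C3*airybi(2^(1/3)*z*(-k)^(1/3)/2), z)


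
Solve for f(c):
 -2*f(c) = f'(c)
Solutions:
 f(c) = C1*exp(-2*c)


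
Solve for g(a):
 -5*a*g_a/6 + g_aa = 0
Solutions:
 g(a) = C1 + C2*erfi(sqrt(15)*a/6)


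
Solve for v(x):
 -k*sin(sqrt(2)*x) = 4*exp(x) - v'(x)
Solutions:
 v(x) = C1 - sqrt(2)*k*cos(sqrt(2)*x)/2 + 4*exp(x)


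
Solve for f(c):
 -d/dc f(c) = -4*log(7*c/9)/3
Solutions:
 f(c) = C1 + 4*c*log(c)/3 - 8*c*log(3)/3 - 4*c/3 + 4*c*log(7)/3


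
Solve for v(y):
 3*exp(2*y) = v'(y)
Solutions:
 v(y) = C1 + 3*exp(2*y)/2


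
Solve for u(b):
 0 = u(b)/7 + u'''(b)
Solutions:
 u(b) = C3*exp(-7^(2/3)*b/7) + (C1*sin(sqrt(3)*7^(2/3)*b/14) + C2*cos(sqrt(3)*7^(2/3)*b/14))*exp(7^(2/3)*b/14)


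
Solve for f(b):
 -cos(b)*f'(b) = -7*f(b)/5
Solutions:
 f(b) = C1*(sin(b) + 1)^(7/10)/(sin(b) - 1)^(7/10)


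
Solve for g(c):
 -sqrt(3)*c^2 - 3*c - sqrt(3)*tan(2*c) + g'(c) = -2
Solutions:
 g(c) = C1 + sqrt(3)*c^3/3 + 3*c^2/2 - 2*c - sqrt(3)*log(cos(2*c))/2


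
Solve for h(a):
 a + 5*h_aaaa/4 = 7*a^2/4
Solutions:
 h(a) = C1 + C2*a + C3*a^2 + C4*a^3 + 7*a^6/1800 - a^5/150


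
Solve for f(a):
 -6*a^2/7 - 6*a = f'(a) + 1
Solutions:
 f(a) = C1 - 2*a^3/7 - 3*a^2 - a


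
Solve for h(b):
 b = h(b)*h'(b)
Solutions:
 h(b) = -sqrt(C1 + b^2)
 h(b) = sqrt(C1 + b^2)


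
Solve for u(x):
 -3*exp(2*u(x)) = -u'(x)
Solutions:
 u(x) = log(-sqrt(-1/(C1 + 3*x))) - log(2)/2
 u(x) = log(-1/(C1 + 3*x))/2 - log(2)/2


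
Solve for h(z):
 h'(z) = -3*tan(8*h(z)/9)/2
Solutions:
 h(z) = -9*asin(C1*exp(-4*z/3))/8 + 9*pi/8
 h(z) = 9*asin(C1*exp(-4*z/3))/8


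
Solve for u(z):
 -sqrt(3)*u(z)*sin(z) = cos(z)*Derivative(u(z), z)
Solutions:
 u(z) = C1*cos(z)^(sqrt(3))


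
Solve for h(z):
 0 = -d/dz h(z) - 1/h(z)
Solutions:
 h(z) = -sqrt(C1 - 2*z)
 h(z) = sqrt(C1 - 2*z)


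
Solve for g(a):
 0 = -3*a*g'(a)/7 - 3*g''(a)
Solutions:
 g(a) = C1 + C2*erf(sqrt(14)*a/14)


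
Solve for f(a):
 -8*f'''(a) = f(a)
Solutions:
 f(a) = C3*exp(-a/2) + (C1*sin(sqrt(3)*a/4) + C2*cos(sqrt(3)*a/4))*exp(a/4)
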